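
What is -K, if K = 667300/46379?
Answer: -667300/46379 ≈ -14.388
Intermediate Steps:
K = 667300/46379 (K = 667300*(1/46379) = 667300/46379 ≈ 14.388)
-K = -1*667300/46379 = -667300/46379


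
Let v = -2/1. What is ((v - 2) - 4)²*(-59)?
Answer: -3776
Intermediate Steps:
v = -2 (v = -2*1 = -2)
((v - 2) - 4)²*(-59) = ((-2 - 2) - 4)²*(-59) = (-4 - 4)²*(-59) = (-8)²*(-59) = 64*(-59) = -3776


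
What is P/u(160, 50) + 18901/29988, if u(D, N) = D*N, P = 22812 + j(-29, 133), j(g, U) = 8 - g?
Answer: 209100953/59976000 ≈ 3.4864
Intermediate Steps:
P = 22849 (P = 22812 + (8 - 1*(-29)) = 22812 + (8 + 29) = 22812 + 37 = 22849)
P/u(160, 50) + 18901/29988 = 22849/((160*50)) + 18901/29988 = 22849/8000 + 18901*(1/29988) = 22849*(1/8000) + 18901/29988 = 22849/8000 + 18901/29988 = 209100953/59976000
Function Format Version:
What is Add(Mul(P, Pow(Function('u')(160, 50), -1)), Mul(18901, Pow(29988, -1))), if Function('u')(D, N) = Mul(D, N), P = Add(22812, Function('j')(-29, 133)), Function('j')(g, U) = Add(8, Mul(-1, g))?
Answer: Rational(209100953, 59976000) ≈ 3.4864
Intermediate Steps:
P = 22849 (P = Add(22812, Add(8, Mul(-1, -29))) = Add(22812, Add(8, 29)) = Add(22812, 37) = 22849)
Add(Mul(P, Pow(Function('u')(160, 50), -1)), Mul(18901, Pow(29988, -1))) = Add(Mul(22849, Pow(Mul(160, 50), -1)), Mul(18901, Pow(29988, -1))) = Add(Mul(22849, Pow(8000, -1)), Mul(18901, Rational(1, 29988))) = Add(Mul(22849, Rational(1, 8000)), Rational(18901, 29988)) = Add(Rational(22849, 8000), Rational(18901, 29988)) = Rational(209100953, 59976000)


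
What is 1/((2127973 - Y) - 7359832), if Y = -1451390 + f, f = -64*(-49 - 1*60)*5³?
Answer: -1/4652469 ≈ -2.1494e-7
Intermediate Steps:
f = 872000 (f = -64*(-49 - 60)*125 = -64*(-109)*125 = 6976*125 = 872000)
Y = -579390 (Y = -1451390 + 872000 = -579390)
1/((2127973 - Y) - 7359832) = 1/((2127973 - 1*(-579390)) - 7359832) = 1/((2127973 + 579390) - 7359832) = 1/(2707363 - 7359832) = 1/(-4652469) = -1/4652469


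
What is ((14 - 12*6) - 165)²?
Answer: 49729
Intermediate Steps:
((14 - 12*6) - 165)² = ((14 - 72) - 165)² = (-58 - 165)² = (-223)² = 49729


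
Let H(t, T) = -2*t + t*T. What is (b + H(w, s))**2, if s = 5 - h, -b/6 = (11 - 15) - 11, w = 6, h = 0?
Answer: 11664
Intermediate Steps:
b = 90 (b = -6*((11 - 15) - 11) = -6*(-4 - 11) = -6*(-15) = 90)
s = 5 (s = 5 - 1*0 = 5 + 0 = 5)
H(t, T) = -2*t + T*t
(b + H(w, s))**2 = (90 + 6*(-2 + 5))**2 = (90 + 6*3)**2 = (90 + 18)**2 = 108**2 = 11664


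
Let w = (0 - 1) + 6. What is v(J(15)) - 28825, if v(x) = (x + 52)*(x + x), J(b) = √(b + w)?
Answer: -28785 + 208*√5 ≈ -28320.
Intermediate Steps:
w = 5 (w = -1 + 6 = 5)
J(b) = √(5 + b) (J(b) = √(b + 5) = √(5 + b))
v(x) = 2*x*(52 + x) (v(x) = (52 + x)*(2*x) = 2*x*(52 + x))
v(J(15)) - 28825 = 2*√(5 + 15)*(52 + √(5 + 15)) - 28825 = 2*√20*(52 + √20) - 28825 = 2*(2*√5)*(52 + 2*√5) - 28825 = 4*√5*(52 + 2*√5) - 28825 = -28825 + 4*√5*(52 + 2*√5)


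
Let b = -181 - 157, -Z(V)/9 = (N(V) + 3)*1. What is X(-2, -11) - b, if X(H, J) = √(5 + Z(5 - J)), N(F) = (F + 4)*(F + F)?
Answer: 338 + 7*I*√118 ≈ 338.0 + 76.039*I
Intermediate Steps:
N(F) = 2*F*(4 + F) (N(F) = (4 + F)*(2*F) = 2*F*(4 + F))
Z(V) = -27 - 18*V*(4 + V) (Z(V) = -9*(2*V*(4 + V) + 3) = -9*(3 + 2*V*(4 + V)) = -27 - 18*V*(4 + V))
X(H, J) = √(-22 - 18*(5 - J)*(9 - J)) (X(H, J) = √(5 + (-27 - 18*(5 - J)*(4 + (5 - J)))) = √(5 + (-27 - 18*(5 - J)*(9 - J))) = √(-22 - 18*(5 - J)*(9 - J)))
b = -338
X(-2, -11) - b = √(-832 - 18*(-11)² + 252*(-11)) - 1*(-338) = √(-832 - 18*121 - 2772) + 338 = √(-832 - 2178 - 2772) + 338 = √(-5782) + 338 = 7*I*√118 + 338 = 338 + 7*I*√118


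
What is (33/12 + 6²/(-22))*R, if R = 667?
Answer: 32683/44 ≈ 742.79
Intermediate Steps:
(33/12 + 6²/(-22))*R = (33/12 + 6²/(-22))*667 = (33*(1/12) + 36*(-1/22))*667 = (11/4 - 18/11)*667 = (49/44)*667 = 32683/44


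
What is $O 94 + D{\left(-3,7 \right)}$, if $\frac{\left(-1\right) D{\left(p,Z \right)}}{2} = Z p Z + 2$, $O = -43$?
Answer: $-3752$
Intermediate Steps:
$D{\left(p,Z \right)} = -4 - 2 p Z^{2}$ ($D{\left(p,Z \right)} = - 2 \left(Z p Z + 2\right) = - 2 \left(p Z^{2} + 2\right) = - 2 \left(2 + p Z^{2}\right) = -4 - 2 p Z^{2}$)
$O 94 + D{\left(-3,7 \right)} = \left(-43\right) 94 - \left(4 - 6 \cdot 7^{2}\right) = -4042 - \left(4 - 294\right) = -4042 + \left(-4 + 294\right) = -4042 + 290 = -3752$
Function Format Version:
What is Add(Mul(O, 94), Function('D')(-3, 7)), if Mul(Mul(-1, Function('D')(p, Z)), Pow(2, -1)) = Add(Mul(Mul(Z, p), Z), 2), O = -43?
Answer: -3752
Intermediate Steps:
Function('D')(p, Z) = Add(-4, Mul(-2, p, Pow(Z, 2))) (Function('D')(p, Z) = Mul(-2, Add(Mul(Mul(Z, p), Z), 2)) = Mul(-2, Add(Mul(p, Pow(Z, 2)), 2)) = Mul(-2, Add(2, Mul(p, Pow(Z, 2)))) = Add(-4, Mul(-2, p, Pow(Z, 2))))
Add(Mul(O, 94), Function('D')(-3, 7)) = Add(Mul(-43, 94), Add(-4, Mul(-2, -3, Pow(7, 2)))) = Add(-4042, Add(-4, Mul(-2, -3, 49))) = Add(-4042, Add(-4, 294)) = Add(-4042, 290) = -3752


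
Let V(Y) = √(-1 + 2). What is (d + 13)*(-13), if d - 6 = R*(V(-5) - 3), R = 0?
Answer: -247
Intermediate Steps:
V(Y) = 1 (V(Y) = √1 = 1)
d = 6 (d = 6 + 0*(1 - 3) = 6 + 0*(-2) = 6 + 0 = 6)
(d + 13)*(-13) = (6 + 13)*(-13) = 19*(-13) = -247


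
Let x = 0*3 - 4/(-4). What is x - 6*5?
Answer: -29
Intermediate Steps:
x = 1 (x = 0 - 4*(-¼) = 0 + 1 = 1)
x - 6*5 = 1 - 6*5 = 1 - 30 = -29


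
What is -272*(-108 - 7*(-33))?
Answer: -33456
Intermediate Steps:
-272*(-108 - 7*(-33)) = -272*(-108 + 231) = -272*123 = -33456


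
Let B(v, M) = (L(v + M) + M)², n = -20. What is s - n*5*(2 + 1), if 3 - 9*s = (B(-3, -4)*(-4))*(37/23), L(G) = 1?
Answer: 21167/69 ≈ 306.77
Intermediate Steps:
B(v, M) = (1 + M)²
s = 467/69 (s = ⅓ - (1 - 4)²*(-4)*37/23/9 = ⅓ - (-3)²*(-4)*37*(1/23)/9 = ⅓ - 9*(-4)*37/(9*23) = ⅓ - (-4)*37/23 = ⅓ - ⅑*(-1332/23) = ⅓ + 148/23 = 467/69 ≈ 6.7681)
s - n*5*(2 + 1) = 467/69 - (-20*5)*(2 + 1) = 467/69 - (-100)*3 = 467/69 - 1*(-300) = 467/69 + 300 = 21167/69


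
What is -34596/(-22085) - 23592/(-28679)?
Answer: 30881796/12926035 ≈ 2.3891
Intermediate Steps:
-34596/(-22085) - 23592/(-28679) = -34596*(-1/22085) - 23592*(-1/28679) = 34596/22085 + 23592/28679 = 30881796/12926035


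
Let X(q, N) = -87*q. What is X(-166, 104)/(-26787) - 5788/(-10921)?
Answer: -892642/97513609 ≈ -0.0091540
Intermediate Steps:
X(-166, 104)/(-26787) - 5788/(-10921) = -87*(-166)/(-26787) - 5788/(-10921) = 14442*(-1/26787) - 5788*(-1/10921) = -4814/8929 + 5788/10921 = -892642/97513609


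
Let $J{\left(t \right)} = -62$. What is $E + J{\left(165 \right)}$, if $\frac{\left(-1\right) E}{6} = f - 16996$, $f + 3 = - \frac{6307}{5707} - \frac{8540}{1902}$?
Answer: $\frac{184467851602}{1809119} \approx 1.0197 \cdot 10^{5}$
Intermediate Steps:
$f = - \frac{46648918}{5427357}$ ($f = -3 - \left(\frac{4270}{951} + \frac{6307}{5707}\right) = -3 - \frac{30366847}{5427357} = - \frac{46648918}{5427357} \approx -8.5951$)
$E = \frac{184580016980}{1809119}$ ($E = - 6 \left(- \frac{46648918}{5427357} - 16996\right) = \left(-6\right) \left(- \frac{92290008490}{5427357}\right) = \frac{184580016980}{1809119} \approx 1.0203 \cdot 10^{5}$)
$E + J{\left(165 \right)} = \frac{184580016980}{1809119} - 62 = \frac{184467851602}{1809119}$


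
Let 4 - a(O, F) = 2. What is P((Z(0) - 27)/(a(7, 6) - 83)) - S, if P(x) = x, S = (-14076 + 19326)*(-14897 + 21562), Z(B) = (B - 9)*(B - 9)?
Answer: -104973752/3 ≈ -3.4991e+7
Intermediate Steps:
Z(B) = (-9 + B)² (Z(B) = (-9 + B)*(-9 + B) = (-9 + B)²)
a(O, F) = 2 (a(O, F) = 4 - 1*2 = 4 - 2 = 2)
S = 34991250 (S = 5250*6665 = 34991250)
P((Z(0) - 27)/(a(7, 6) - 83)) - S = ((-9 + 0)² - 27)/(2 - 83) - 1*34991250 = ((-9)² - 27)/(-81) - 34991250 = (81 - 27)*(-1/81) - 34991250 = 54*(-1/81) - 34991250 = -⅔ - 34991250 = -104973752/3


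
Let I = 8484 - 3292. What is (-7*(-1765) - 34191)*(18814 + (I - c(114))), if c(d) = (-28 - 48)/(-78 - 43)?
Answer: -63425937400/121 ≈ -5.2418e+8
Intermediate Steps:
c(d) = 76/121 (c(d) = -76/(-121) = -76*(-1/121) = 76/121)
I = 5192
(-7*(-1765) - 34191)*(18814 + (I - c(114))) = (-7*(-1765) - 34191)*(18814 + (5192 - 1*76/121)) = (12355 - 34191)*(18814 + (5192 - 76/121)) = -21836*(18814 + 628156/121) = -21836*2904650/121 = -63425937400/121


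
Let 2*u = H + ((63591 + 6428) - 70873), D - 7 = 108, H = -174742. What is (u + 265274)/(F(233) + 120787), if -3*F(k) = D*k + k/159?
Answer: 84656052/53354761 ≈ 1.5867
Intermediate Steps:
D = 115 (D = 7 + 108 = 115)
F(k) = -18286*k/477 (F(k) = -(115*k + k/159)/3 = -18286*k/477)
u = -87798 (u = (-174742 + ((63591 + 6428) - 70873))/2 = (-174742 + (70019 - 70873))/2 = (-174742 - 854)/2 = (½)*(-175596) = -87798)
(u + 265274)/(F(233) + 120787) = (-87798 + 265274)/(-18286/477*233 + 120787) = 177476/(-4260638/477 + 120787) = 177476/(53354761/477) = 177476*(477/53354761) = 84656052/53354761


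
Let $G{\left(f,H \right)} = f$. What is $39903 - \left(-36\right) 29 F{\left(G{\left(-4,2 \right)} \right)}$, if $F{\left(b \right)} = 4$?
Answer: $44079$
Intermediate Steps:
$39903 - \left(-36\right) 29 F{\left(G{\left(-4,2 \right)} \right)} = 39903 - \left(-36\right) 29 \cdot 4 = 39903 - \left(-1044\right) 4 = 39903 - -4176 = 39903 + 4176 = 44079$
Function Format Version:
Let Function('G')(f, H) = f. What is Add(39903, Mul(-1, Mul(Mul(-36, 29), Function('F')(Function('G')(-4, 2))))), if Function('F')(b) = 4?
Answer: 44079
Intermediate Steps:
Add(39903, Mul(-1, Mul(Mul(-36, 29), Function('F')(Function('G')(-4, 2))))) = Add(39903, Mul(-1, Mul(Mul(-36, 29), 4))) = Add(39903, Mul(-1, Mul(-1044, 4))) = Add(39903, Mul(-1, -4176)) = Add(39903, 4176) = 44079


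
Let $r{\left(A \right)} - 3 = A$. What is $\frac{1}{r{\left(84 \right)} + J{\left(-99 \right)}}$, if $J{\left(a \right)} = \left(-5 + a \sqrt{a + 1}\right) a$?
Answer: $\frac{97}{1569029937} - \frac{7623 i \sqrt{2}}{1046019958} \approx 6.1822 \cdot 10^{-8} - 1.0306 \cdot 10^{-5} i$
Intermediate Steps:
$r{\left(A \right)} = 3 + A$
$J{\left(a \right)} = a \left(-5 + a \sqrt{1 + a}\right)$ ($J{\left(a \right)} = \left(-5 + a \sqrt{1 + a}\right) a = a \left(-5 + a \sqrt{1 + a}\right)$)
$\frac{1}{r{\left(84 \right)} + J{\left(-99 \right)}} = \frac{1}{\left(3 + 84\right) - 99 \left(-5 - 99 \sqrt{1 - 99}\right)} = \frac{1}{87 - 99 \left(-5 - 99 \sqrt{-98}\right)} = \frac{1}{87 - 99 \left(-5 - 99 \cdot 7 i \sqrt{2}\right)} = \frac{1}{87 - 99 \left(-5 - 693 i \sqrt{2}\right)} = \frac{1}{87 + \left(495 + 68607 i \sqrt{2}\right)} = \frac{1}{582 + 68607 i \sqrt{2}}$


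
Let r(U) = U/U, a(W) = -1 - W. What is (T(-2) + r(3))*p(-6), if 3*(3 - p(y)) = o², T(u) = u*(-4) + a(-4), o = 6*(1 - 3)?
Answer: -540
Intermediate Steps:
r(U) = 1
o = -12 (o = 6*(-2) = -12)
T(u) = 3 - 4*u (T(u) = u*(-4) + (-1 - 1*(-4)) = -4*u + (-1 + 4) = -4*u + 3 = 3 - 4*u)
p(y) = -45 (p(y) = 3 - ⅓*(-12)² = 3 - ⅓*144 = 3 - 48 = -45)
(T(-2) + r(3))*p(-6) = ((3 - 4*(-2)) + 1)*(-45) = ((3 + 8) + 1)*(-45) = (11 + 1)*(-45) = 12*(-45) = -540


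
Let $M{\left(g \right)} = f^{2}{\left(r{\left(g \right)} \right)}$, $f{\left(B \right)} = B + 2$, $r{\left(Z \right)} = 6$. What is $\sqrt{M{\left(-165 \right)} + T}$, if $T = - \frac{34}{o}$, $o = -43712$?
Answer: $\frac{\sqrt{1910762166}}{5464} \approx 8.0$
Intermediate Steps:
$f{\left(B \right)} = 2 + B$
$M{\left(g \right)} = 64$ ($M{\left(g \right)} = \left(2 + 6\right)^{2} = 8^{2} = 64$)
$T = \frac{17}{21856}$ ($T = - \frac{34}{-43712} = \left(-34\right) \left(- \frac{1}{43712}\right) = \frac{17}{21856} \approx 0.00077782$)
$\sqrt{M{\left(-165 \right)} + T} = \sqrt{64 + \frac{17}{21856}} = \sqrt{\frac{1398801}{21856}} = \frac{\sqrt{1910762166}}{5464}$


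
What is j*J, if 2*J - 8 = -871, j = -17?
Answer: 14671/2 ≈ 7335.5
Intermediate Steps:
J = -863/2 (J = 4 + (1/2)*(-871) = 4 - 871/2 = -863/2 ≈ -431.50)
j*J = -17*(-863/2) = 14671/2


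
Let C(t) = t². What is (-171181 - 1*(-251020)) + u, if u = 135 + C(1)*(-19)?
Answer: 79955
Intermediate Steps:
u = 116 (u = 135 + 1²*(-19) = 135 + 1*(-19) = 135 - 19 = 116)
(-171181 - 1*(-251020)) + u = (-171181 - 1*(-251020)) + 116 = (-171181 + 251020) + 116 = 79839 + 116 = 79955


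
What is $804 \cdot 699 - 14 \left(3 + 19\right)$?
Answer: $561688$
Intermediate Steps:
$804 \cdot 699 - 14 \left(3 + 19\right) = 561996 - 308 = 561688$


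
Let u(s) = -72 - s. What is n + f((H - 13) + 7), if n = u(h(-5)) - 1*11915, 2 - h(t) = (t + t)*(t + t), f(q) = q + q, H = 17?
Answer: -11867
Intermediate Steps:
f(q) = 2*q
h(t) = 2 - 4*t**2 (h(t) = 2 - (t + t)*(t + t) = 2 - 2*t*2*t = 2 - 4*t**2)
n = -11889 (n = (-72 - (2 - 4*(-5)**2)) - 1*11915 = (-72 - (2 - 4*25)) - 11915 = (-72 - (2 - 100)) - 11915 = (-72 - 1*(-98)) - 11915 = (-72 + 98) - 11915 = 26 - 11915 = -11889)
n + f((H - 13) + 7) = -11889 + 2*((17 - 13) + 7) = -11889 + 2*(4 + 7) = -11889 + 2*11 = -11889 + 22 = -11867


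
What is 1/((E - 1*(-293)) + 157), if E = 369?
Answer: 1/819 ≈ 0.0012210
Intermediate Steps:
1/((E - 1*(-293)) + 157) = 1/((369 - 1*(-293)) + 157) = 1/((369 + 293) + 157) = 1/(662 + 157) = 1/819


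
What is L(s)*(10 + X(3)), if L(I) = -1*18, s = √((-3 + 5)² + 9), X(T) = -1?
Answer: -162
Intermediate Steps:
s = √13 (s = √(2² + 9) = √(4 + 9) = √13 ≈ 3.6056)
L(I) = -18
L(s)*(10 + X(3)) = -18*(10 - 1) = -18*9 = -162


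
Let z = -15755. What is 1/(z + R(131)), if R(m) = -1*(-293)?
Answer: -1/15462 ≈ -6.4675e-5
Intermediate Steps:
R(m) = 293
1/(z + R(131)) = 1/(-15755 + 293) = 1/(-15462) = -1/15462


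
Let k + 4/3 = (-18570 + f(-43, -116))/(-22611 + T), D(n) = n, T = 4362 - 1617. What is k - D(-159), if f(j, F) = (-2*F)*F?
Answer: 1588844/9933 ≈ 159.96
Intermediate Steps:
T = 2745
f(j, F) = -2*F²
k = 9497/9933 (k = -4/3 + (-18570 - 2*(-116)²)/(-22611 + 2745) = -4/3 + (-18570 - 2*13456)/(-19866) = -4/3 + (-18570 - 26912)*(-1/19866) = -4/3 - 45482*(-1/19866) = -4/3 + 22741/9933 = 9497/9933 ≈ 0.95611)
k - D(-159) = 9497/9933 - 1*(-159) = 9497/9933 + 159 = 1588844/9933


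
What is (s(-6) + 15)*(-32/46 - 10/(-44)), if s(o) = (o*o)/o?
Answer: -2133/506 ≈ -4.2154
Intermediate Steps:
s(o) = o (s(o) = o²/o = o)
(s(-6) + 15)*(-32/46 - 10/(-44)) = (-6 + 15)*(-32/46 - 10/(-44)) = 9*(-32*1/46 - 10*(-1/44)) = 9*(-16/23 + 5/22) = 9*(-237/506) = -2133/506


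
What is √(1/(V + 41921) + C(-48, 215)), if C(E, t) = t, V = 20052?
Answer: 2*√206435099677/61973 ≈ 14.663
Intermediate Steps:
√(1/(V + 41921) + C(-48, 215)) = √(1/(20052 + 41921) + 215) = √(1/61973 + 215) = √(13324196/61973) = 2*√206435099677/61973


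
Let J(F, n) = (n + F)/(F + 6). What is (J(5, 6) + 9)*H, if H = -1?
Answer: -10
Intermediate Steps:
J(F, n) = (F + n)/(6 + F)
(J(5, 6) + 9)*H = ((5 + 6)/(6 + 5) + 9)*(-1) = (11/11 + 9)*(-1) = ((1/11)*11 + 9)*(-1) = (1 + 9)*(-1) = 10*(-1) = -10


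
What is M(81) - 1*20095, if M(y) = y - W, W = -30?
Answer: -19984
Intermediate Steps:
M(y) = 30 + y (M(y) = y - 1*(-30) = y + 30 = 30 + y)
M(81) - 1*20095 = (30 + 81) - 1*20095 = 111 - 20095 = -19984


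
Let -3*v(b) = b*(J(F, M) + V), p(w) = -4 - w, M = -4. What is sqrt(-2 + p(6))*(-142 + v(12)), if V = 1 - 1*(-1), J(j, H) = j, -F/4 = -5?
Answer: -460*I*sqrt(3) ≈ -796.74*I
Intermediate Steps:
F = 20 (F = -4*(-5) = 20)
V = 2 (V = 1 + 1 = 2)
v(b) = -22*b/3 (v(b) = -b*(20 + 2)/3 = -b*22/3 = -22*b/3)
sqrt(-2 + p(6))*(-142 + v(12)) = sqrt(-2 + (-4 - 1*6))*(-142 - 22/3*12) = sqrt(-2 + (-4 - 6))*(-142 - 88) = sqrt(-2 - 10)*(-230) = sqrt(-12)*(-230) = (2*I*sqrt(3))*(-230) = -460*I*sqrt(3)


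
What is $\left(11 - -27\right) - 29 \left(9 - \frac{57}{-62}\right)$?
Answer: $- \frac{15479}{62} \approx -249.66$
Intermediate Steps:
$\left(11 - -27\right) - 29 \left(9 - \frac{57}{-62}\right) = \left(11 + 27\right) - 29 \left(9 - 57 \left(- \frac{1}{62}\right)\right) = 38 - 29 \left(9 - - \frac{57}{62}\right) = 38 - 29 \left(9 + \frac{57}{62}\right) = 38 - \frac{17835}{62} = - \frac{15479}{62}$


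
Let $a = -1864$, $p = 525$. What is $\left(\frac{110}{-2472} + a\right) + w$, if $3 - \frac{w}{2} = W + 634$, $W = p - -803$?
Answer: $- \frac{7146607}{1236} \approx -5782.0$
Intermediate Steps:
$W = 1328$ ($W = 525 - -803 = 525 + 803 = 1328$)
$w = -3918$ ($w = 6 - 2 \left(1328 + 634\right) = 6 - 3924 = -3918$)
$\left(\frac{110}{-2472} + a\right) + w = \left(\frac{110}{-2472} - 1864\right) - 3918 = \left(110 \left(- \frac{1}{2472}\right) - 1864\right) - 3918 = \left(- \frac{55}{1236} - 1864\right) - 3918 = - \frac{2303959}{1236} - 3918 = - \frac{7146607}{1236}$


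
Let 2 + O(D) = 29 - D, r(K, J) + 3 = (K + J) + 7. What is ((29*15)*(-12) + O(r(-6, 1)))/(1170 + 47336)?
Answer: -2596/24253 ≈ -0.10704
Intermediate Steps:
r(K, J) = 4 + J + K (r(K, J) = -3 + ((K + J) + 7) = -3 + ((J + K) + 7) = -3 + (7 + J + K) = 4 + J + K)
O(D) = 27 - D (O(D) = -2 + (29 - D) = 27 - D)
((29*15)*(-12) + O(r(-6, 1)))/(1170 + 47336) = ((29*15)*(-12) + (27 - (4 + 1 - 6)))/(1170 + 47336) = (435*(-12) + (27 - 1*(-1)))/48506 = (-5220 + (27 + 1))*(1/48506) = (-5220 + 28)*(1/48506) = -5192*1/48506 = -2596/24253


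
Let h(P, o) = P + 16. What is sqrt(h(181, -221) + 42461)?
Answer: sqrt(42658) ≈ 206.54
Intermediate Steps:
h(P, o) = 16 + P
sqrt(h(181, -221) + 42461) = sqrt((16 + 181) + 42461) = sqrt(197 + 42461) = sqrt(42658)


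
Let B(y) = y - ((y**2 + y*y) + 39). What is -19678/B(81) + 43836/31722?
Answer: 99800033/34576980 ≈ 2.8863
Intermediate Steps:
B(y) = -39 + y - 2*y**2 (B(y) = y - ((y**2 + y**2) + 39) = y - (2*y**2 + 39) = y - (39 + 2*y**2) = y + (-39 - 2*y**2) = -39 + y - 2*y**2)
-19678/B(81) + 43836/31722 = -19678/(-39 + 81 - 2*81**2) + 43836/31722 = -19678/(-39 + 81 - 2*6561) + 43836*(1/31722) = -19678/(-39 + 81 - 13122) + 7306/5287 = -19678/(-13080) + 7306/5287 = -19678*(-1/13080) + 7306/5287 = 9839/6540 + 7306/5287 = 99800033/34576980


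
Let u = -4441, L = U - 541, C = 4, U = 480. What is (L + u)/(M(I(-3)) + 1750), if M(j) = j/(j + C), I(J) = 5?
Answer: -40518/15755 ≈ -2.5718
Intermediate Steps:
L = -61 (L = 480 - 541 = -61)
M(j) = j/(4 + j) (M(j) = j/(j + 4) = j/(4 + j))
(L + u)/(M(I(-3)) + 1750) = (-61 - 4441)/(5/(4 + 5) + 1750) = -4502/(5/9 + 1750) = -4502/15755/9 = -4502*9/15755 = -40518/15755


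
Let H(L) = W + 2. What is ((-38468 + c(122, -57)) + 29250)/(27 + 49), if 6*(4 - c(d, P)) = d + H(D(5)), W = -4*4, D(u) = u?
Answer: -2308/19 ≈ -121.47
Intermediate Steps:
W = -16
H(L) = -14 (H(L) = -16 + 2 = -14)
c(d, P) = 19/3 - d/6 (c(d, P) = 4 - (d - 14)/6 = 4 - (-14 + d)/6 = 4 + (7/3 - d/6) = 19/3 - d/6)
((-38468 + c(122, -57)) + 29250)/(27 + 49) = ((-38468 + (19/3 - 1/6*122)) + 29250)/(27 + 49) = ((-38468 + (19/3 - 61/3)) + 29250)/76 = ((-38468 - 14) + 29250)/76 = (-38482 + 29250)/76 = (1/76)*(-9232) = -2308/19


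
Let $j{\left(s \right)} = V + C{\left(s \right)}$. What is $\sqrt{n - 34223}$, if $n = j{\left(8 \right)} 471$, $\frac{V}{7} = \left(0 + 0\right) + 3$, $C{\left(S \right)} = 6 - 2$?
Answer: $4 i \sqrt{1403} \approx 149.83 i$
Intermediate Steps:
$C{\left(S \right)} = 4$ ($C{\left(S \right)} = 6 - 2 = 4$)
$V = 21$ ($V = 7 \left(\left(0 + 0\right) + 3\right) = 7 \left(0 + 3\right) = 7 \cdot 3 = 21$)
$j{\left(s \right)} = 25$ ($j{\left(s \right)} = 21 + 4 = 25$)
$n = 11775$ ($n = 25 \cdot 471 = 11775$)
$\sqrt{n - 34223} = \sqrt{11775 - 34223} = \sqrt{-22448} = 4 i \sqrt{1403}$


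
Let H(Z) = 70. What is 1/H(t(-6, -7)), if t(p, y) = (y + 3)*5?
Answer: 1/70 ≈ 0.014286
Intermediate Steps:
t(p, y) = 15 + 5*y (t(p, y) = (3 + y)*5 = 15 + 5*y)
1/H(t(-6, -7)) = 1/70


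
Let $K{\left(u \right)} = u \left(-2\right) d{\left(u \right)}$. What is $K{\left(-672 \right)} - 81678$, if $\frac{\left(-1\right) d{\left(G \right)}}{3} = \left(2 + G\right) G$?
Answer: $-1815449358$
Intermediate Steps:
$d{\left(G \right)} = - 3 G \left(2 + G\right)$ ($d{\left(G \right)} = - 3 \left(2 + G\right) G = - 3 G \left(2 + G\right)$)
$K{\left(u \right)} = 6 u^{2} \left(2 + u\right)$ ($K{\left(u \right)} = u \left(-2\right) \left(- 3 u \left(2 + u\right)\right) = - 2 u \left(- 3 u \left(2 + u\right)\right) = 6 u^{2} \left(2 + u\right)$)
$K{\left(-672 \right)} - 81678 = 6 \left(-672\right)^{2} \left(2 - 672\right) - 81678 = 6 \cdot 451584 \left(-670\right) - 81678 = -1815367680 - 81678 = -1815449358$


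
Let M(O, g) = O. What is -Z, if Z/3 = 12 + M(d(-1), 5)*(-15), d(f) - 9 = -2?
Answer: 279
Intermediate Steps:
d(f) = 7 (d(f) = 9 - 2 = 7)
Z = -279 (Z = 3*(12 + 7*(-15)) = 3*(12 - 105) = 3*(-93) = -279)
-Z = -1*(-279) = 279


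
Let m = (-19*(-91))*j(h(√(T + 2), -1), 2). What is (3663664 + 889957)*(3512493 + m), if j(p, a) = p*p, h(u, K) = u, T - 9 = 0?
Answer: 16081167204952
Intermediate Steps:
T = 9 (T = 9 + 0 = 9)
j(p, a) = p²
m = 19019 (m = (-19*(-91))*(√(9 + 2))² = 1729*(√11)² = 1729*11 = 19019)
(3663664 + 889957)*(3512493 + m) = (3663664 + 889957)*(3512493 + 19019) = 4553621*3531512 = 16081167204952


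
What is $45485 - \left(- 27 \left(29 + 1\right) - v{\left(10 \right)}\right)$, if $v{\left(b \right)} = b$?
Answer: $46305$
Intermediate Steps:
$45485 - \left(- 27 \left(29 + 1\right) - v{\left(10 \right)}\right) = 45485 - \left(- 27 \left(29 + 1\right) - 10\right) = 45485 - \left(\left(-27\right) 30 - 10\right) = 45485 - \left(-810 - 10\right) = 45485 - -820 = 45485 + 820 = 46305$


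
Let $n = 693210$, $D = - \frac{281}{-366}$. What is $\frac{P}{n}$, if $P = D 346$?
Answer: $\frac{48613}{126857430} \approx 0.00038321$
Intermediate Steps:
$D = \frac{281}{366}$ ($D = \left(-281\right) \left(- \frac{1}{366}\right) = \frac{281}{366} \approx 0.76776$)
$P = \frac{48613}{183}$ ($P = \frac{281}{366} \cdot 346 = \frac{48613}{183} \approx 265.65$)
$\frac{P}{n} = \frac{48613}{183 \cdot 693210} = \frac{48613}{183} \cdot \frac{1}{693210} = \frac{48613}{126857430}$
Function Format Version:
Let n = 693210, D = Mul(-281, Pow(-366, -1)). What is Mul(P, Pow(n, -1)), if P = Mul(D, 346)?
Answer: Rational(48613, 126857430) ≈ 0.00038321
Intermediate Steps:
D = Rational(281, 366) (D = Mul(-281, Rational(-1, 366)) = Rational(281, 366) ≈ 0.76776)
P = Rational(48613, 183) (P = Mul(Rational(281, 366), 346) = Rational(48613, 183) ≈ 265.65)
Mul(P, Pow(n, -1)) = Mul(Rational(48613, 183), Pow(693210, -1)) = Mul(Rational(48613, 183), Rational(1, 693210)) = Rational(48613, 126857430)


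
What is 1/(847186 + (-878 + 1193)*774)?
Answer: 1/1090996 ≈ 9.1659e-7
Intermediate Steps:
1/(847186 + (-878 + 1193)*774) = 1/(847186 + 315*774) = 1/(847186 + 243810) = 1/1090996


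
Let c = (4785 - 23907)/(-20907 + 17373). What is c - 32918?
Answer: -19385515/589 ≈ -32913.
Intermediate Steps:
c = 3187/589 (c = -19122/(-3534) = -19122*(-1/3534) = 3187/589 ≈ 5.4109)
c - 32918 = 3187/589 - 32918 = -19385515/589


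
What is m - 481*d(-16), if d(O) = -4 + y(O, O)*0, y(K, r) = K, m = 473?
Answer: 2397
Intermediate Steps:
d(O) = -4 (d(O) = -4 + O*0 = -4 + 0 = -4)
m - 481*d(-16) = 473 - 481*(-4) = 473 + 1924 = 2397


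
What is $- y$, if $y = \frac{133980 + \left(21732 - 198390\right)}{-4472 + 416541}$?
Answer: $\frac{42678}{412069} \approx 0.10357$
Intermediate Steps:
$y = - \frac{42678}{412069}$ ($y = \frac{133980 - 176658}{412069} = \left(-42678\right) \frac{1}{412069} = - \frac{42678}{412069} \approx -0.10357$)
$- y = \left(-1\right) \left(- \frac{42678}{412069}\right) = \frac{42678}{412069}$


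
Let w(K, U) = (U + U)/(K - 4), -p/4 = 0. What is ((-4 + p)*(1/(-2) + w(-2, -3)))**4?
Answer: 16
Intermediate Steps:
p = 0 (p = -4*0 = 0)
w(K, U) = 2*U/(-4 + K) (w(K, U) = (2*U)/(-4 + K) = 2*U/(-4 + K))
((-4 + p)*(1/(-2) + w(-2, -3)))**4 = ((-4 + 0)*(1/(-2) + 2*(-3)/(-4 - 2)))**4 = (-4*(1*(-1/2) + 2*(-3)/(-6)))**4 = (-4*(-1/2 + 2*(-3)*(-1/6)))**4 = (-4*(-1/2 + 1))**4 = (-4*1/2)**4 = (-2)**4 = 16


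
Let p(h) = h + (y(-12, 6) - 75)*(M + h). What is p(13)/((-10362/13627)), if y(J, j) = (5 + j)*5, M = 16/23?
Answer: 81775627/238326 ≈ 343.13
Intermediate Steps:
M = 16/23 (M = 16*(1/23) = 16/23 ≈ 0.69565)
y(J, j) = 25 + 5*j
p(h) = -320/23 - 19*h (p(h) = h + ((25 + 5*6) - 75)*(16/23 + h) = h + ((25 + 30) - 75)*(16/23 + h) = h + (55 - 75)*(16/23 + h) = h - 20*(16/23 + h) = h + (-320/23 - 20*h) = -320/23 - 19*h)
p(13)/((-10362/13627)) = (-320/23 - 19*13)/((-10362/13627)) = (-320/23 - 247)/((-10362*1/13627)) = -6001/(23*(-10362/13627)) = -6001/23*(-13627/10362) = 81775627/238326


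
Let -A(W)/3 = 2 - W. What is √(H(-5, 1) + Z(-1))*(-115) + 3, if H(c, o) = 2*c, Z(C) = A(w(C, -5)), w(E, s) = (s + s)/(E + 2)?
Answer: 3 - 115*I*√46 ≈ 3.0 - 779.97*I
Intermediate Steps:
w(E, s) = 2*s/(2 + E) (w(E, s) = (2*s)/(2 + E) = 2*s/(2 + E))
A(W) = -6 + 3*W (A(W) = -3*(2 - W) = -6 + 3*W)
Z(C) = -6 - 30/(2 + C) (Z(C) = -6 + 3*(2*(-5)/(2 + C)) = -6 + 3*(-10/(2 + C)) = -6 - 30/(2 + C))
√(H(-5, 1) + Z(-1))*(-115) + 3 = √(2*(-5) + 6*(-7 - 1*(-1))/(2 - 1))*(-115) + 3 = √(-10 + 6*(-7 + 1)/1)*(-115) + 3 = √(-10 + 6*1*(-6))*(-115) + 3 = √(-10 - 36)*(-115) + 3 = √(-46)*(-115) + 3 = (I*√46)*(-115) + 3 = -115*I*√46 + 3 = 3 - 115*I*√46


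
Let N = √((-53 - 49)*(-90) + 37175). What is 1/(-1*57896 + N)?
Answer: -57896/3351900461 - √46355/3351900461 ≈ -1.7337e-5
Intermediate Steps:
N = √46355 (N = √(-102*(-90) + 37175) = √(9180 + 37175) = √46355 ≈ 215.30)
1/(-1*57896 + N) = 1/(-1*57896 + √46355) = 1/(-57896 + √46355)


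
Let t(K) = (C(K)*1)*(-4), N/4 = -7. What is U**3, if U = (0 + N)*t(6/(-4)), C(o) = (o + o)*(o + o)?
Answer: 1024192512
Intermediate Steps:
N = -28 (N = 4*(-7) = -28)
C(o) = 4*o**2 (C(o) = (2*o)*(2*o) = 4*o**2)
t(K) = -16*K**2 (t(K) = ((4*K**2)*1)*(-4) = (4*K**2)*(-4) = -16*K**2)
U = 1008 (U = (0 - 28)*(-16*(6/(-4))**2) = -(-448)*(6*(-1/4))**2 = -(-448)*(-3/2)**2 = -(-448)*9/4 = -28*(-36) = 1008)
U**3 = 1008**3 = 1024192512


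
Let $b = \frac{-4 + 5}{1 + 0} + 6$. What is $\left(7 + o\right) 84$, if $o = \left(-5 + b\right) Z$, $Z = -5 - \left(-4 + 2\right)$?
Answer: $84$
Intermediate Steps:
$Z = -3$ ($Z = -5 - -2 = -5 + 2 = -3$)
$b = 7$ ($b = 1 \cdot 1^{-1} + 6 = 1 \cdot 1 + 6 = 1 + 6 = 7$)
$o = -6$ ($o = \left(-5 + 7\right) \left(-3\right) = 2 \left(-3\right) = -6$)
$\left(7 + o\right) 84 = \left(7 - 6\right) 84 = 1 \cdot 84 = 84$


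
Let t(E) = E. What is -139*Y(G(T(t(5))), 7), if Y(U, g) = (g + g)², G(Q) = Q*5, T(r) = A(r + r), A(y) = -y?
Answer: -27244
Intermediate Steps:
T(r) = -2*r (T(r) = -(r + r) = -2*r)
G(Q) = 5*Q
Y(U, g) = 4*g² (Y(U, g) = (2*g)² = 4*g²)
-139*Y(G(T(t(5))), 7) = -556*7² = -556*49 = -139*196 = -27244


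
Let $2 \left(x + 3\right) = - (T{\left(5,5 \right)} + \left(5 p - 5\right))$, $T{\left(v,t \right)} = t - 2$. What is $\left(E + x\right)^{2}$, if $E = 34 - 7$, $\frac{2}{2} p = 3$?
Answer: $\frac{1225}{4} \approx 306.25$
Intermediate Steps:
$p = 3$
$T{\left(v,t \right)} = -2 + t$
$E = 27$
$x = - \frac{19}{2}$ ($x = -3 + \frac{\left(-1\right) \left(\left(-2 + 5\right) + \left(5 \cdot 3 - 5\right)\right)}{2} = -3 + \frac{\left(-1\right) \left(3 + \left(15 - 5\right)\right)}{2} = -3 + \frac{\left(-1\right) \left(3 + 10\right)}{2} = -3 + \frac{\left(-1\right) 13}{2} = -3 + \frac{1}{2} \left(-13\right) = -3 - \frac{13}{2} = - \frac{19}{2} \approx -9.5$)
$\left(E + x\right)^{2} = \left(27 - \frac{19}{2}\right)^{2} = \left(\frac{35}{2}\right)^{2} = \frac{1225}{4}$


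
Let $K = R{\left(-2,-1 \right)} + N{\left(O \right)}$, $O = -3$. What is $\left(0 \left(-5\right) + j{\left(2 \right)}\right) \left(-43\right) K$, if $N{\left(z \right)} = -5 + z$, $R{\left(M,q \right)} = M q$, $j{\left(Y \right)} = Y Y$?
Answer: $1032$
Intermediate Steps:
$j{\left(Y \right)} = Y^{2}$
$K = -6$ ($K = \left(-2\right) \left(-1\right) - 8 = 2 - 8 = -6$)
$\left(0 \left(-5\right) + j{\left(2 \right)}\right) \left(-43\right) K = \left(0 \left(-5\right) + 2^{2}\right) \left(-43\right) \left(-6\right) = \left(0 + 4\right) \left(-43\right) \left(-6\right) = 4 \left(-43\right) \left(-6\right) = \left(-172\right) \left(-6\right) = 1032$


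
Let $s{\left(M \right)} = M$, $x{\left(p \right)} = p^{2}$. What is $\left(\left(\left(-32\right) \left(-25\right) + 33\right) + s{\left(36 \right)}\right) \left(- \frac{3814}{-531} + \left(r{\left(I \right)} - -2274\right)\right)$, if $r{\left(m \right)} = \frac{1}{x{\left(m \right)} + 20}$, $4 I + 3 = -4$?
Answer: $\frac{43158513068}{21771} \approx 1.9824 \cdot 10^{6}$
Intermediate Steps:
$I = - \frac{7}{4}$ ($I = - \frac{3}{4} + \frac{1}{4} \left(-4\right) = - \frac{3}{4} - 1 = - \frac{7}{4} \approx -1.75$)
$r{\left(m \right)} = \frac{1}{20 + m^{2}}$ ($r{\left(m \right)} = \frac{1}{m^{2} + 20} = \frac{1}{20 + m^{2}}$)
$\left(\left(\left(-32\right) \left(-25\right) + 33\right) + s{\left(36 \right)}\right) \left(- \frac{3814}{-531} + \left(r{\left(I \right)} - -2274\right)\right) = \left(\left(\left(-32\right) \left(-25\right) + 33\right) + 36\right) \left(- \frac{3814}{-531} + \left(\frac{1}{20 + \left(- \frac{7}{4}\right)^{2}} - -2274\right)\right) = \left(\left(800 + 33\right) + 36\right) \left(\left(-3814\right) \left(- \frac{1}{531}\right) + \left(\frac{1}{20 + \frac{49}{16}} + 2274\right)\right) = \left(833 + 36\right) \left(\frac{3814}{531} + \left(\frac{1}{\frac{369}{16}} + 2274\right)\right) = 869 \left(\frac{3814}{531} + \left(\frac{16}{369} + 2274\right)\right) = 869 \left(\frac{3814}{531} + \frac{839122}{369}\right) = 869 \cdot \frac{49664572}{21771} = \frac{43158513068}{21771}$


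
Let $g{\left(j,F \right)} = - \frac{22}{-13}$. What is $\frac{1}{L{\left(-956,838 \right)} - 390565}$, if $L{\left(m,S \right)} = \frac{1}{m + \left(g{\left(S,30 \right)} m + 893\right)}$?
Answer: $- \frac{21851}{8534235828} \approx -2.5604 \cdot 10^{-6}$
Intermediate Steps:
$g{\left(j,F \right)} = \frac{22}{13}$ ($g{\left(j,F \right)} = \left(-22\right) \left(- \frac{1}{13}\right) = \frac{22}{13}$)
$L{\left(m,S \right)} = \frac{1}{893 + \frac{35 m}{13}}$ ($L{\left(m,S \right)} = \frac{1}{m + \left(\frac{22 m}{13} + 893\right)} = \frac{1}{m + \left(893 + \frac{22 m}{13}\right)} = \frac{1}{893 + \frac{35 m}{13}}$)
$\frac{1}{L{\left(-956,838 \right)} - 390565} = \frac{1}{\frac{13}{11609 + 35 \left(-956\right)} - 390565} = \frac{1}{\frac{13}{11609 - 33460} - 390565} = \frac{1}{\frac{13}{-21851} - 390565} = \frac{1}{13 \left(- \frac{1}{21851}\right) - 390565} = \frac{1}{- \frac{13}{21851} - 390565} = \frac{1}{- \frac{8534235828}{21851}} = - \frac{21851}{8534235828}$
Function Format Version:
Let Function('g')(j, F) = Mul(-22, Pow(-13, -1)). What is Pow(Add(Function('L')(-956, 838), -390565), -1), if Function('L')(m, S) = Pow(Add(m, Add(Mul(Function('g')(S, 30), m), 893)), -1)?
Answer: Rational(-21851, 8534235828) ≈ -2.5604e-6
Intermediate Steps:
Function('g')(j, F) = Rational(22, 13) (Function('g')(j, F) = Mul(-22, Rational(-1, 13)) = Rational(22, 13))
Function('L')(m, S) = Pow(Add(893, Mul(Rational(35, 13), m)), -1) (Function('L')(m, S) = Pow(Add(m, Add(Mul(Rational(22, 13), m), 893)), -1) = Pow(Add(m, Add(893, Mul(Rational(22, 13), m))), -1) = Pow(Add(893, Mul(Rational(35, 13), m)), -1))
Pow(Add(Function('L')(-956, 838), -390565), -1) = Pow(Add(Mul(13, Pow(Add(11609, Mul(35, -956)), -1)), -390565), -1) = Pow(Add(Mul(13, Pow(Add(11609, -33460), -1)), -390565), -1) = Pow(Add(Mul(13, Pow(-21851, -1)), -390565), -1) = Pow(Add(Mul(13, Rational(-1, 21851)), -390565), -1) = Pow(Add(Rational(-13, 21851), -390565), -1) = Pow(Rational(-8534235828, 21851), -1) = Rational(-21851, 8534235828)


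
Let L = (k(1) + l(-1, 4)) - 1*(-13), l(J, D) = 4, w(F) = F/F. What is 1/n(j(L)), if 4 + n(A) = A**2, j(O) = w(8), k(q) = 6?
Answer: -1/3 ≈ -0.33333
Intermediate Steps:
w(F) = 1
L = 23 (L = (6 + 4) - 1*(-13) = 10 + 13 = 23)
j(O) = 1
n(A) = -4 + A**2
1/n(j(L)) = 1/(-4 + 1**2) = 1/(-4 + 1) = 1/(-3) = -1/3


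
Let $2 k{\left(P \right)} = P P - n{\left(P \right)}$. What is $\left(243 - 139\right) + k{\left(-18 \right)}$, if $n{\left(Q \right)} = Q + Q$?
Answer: $284$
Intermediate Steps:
$n{\left(Q \right)} = 2 Q$
$k{\left(P \right)} = \frac{P^{2}}{2} - P$ ($k{\left(P \right)} = \frac{P P - 2 P}{2} = \frac{P^{2} - 2 P}{2} = \frac{P^{2}}{2} - P$)
$\left(243 - 139\right) + k{\left(-18 \right)} = \left(243 - 139\right) + \frac{1}{2} \left(-18\right) \left(-2 - 18\right) = 104 + \frac{1}{2} \left(-18\right) \left(-20\right) = 104 + 180 = 284$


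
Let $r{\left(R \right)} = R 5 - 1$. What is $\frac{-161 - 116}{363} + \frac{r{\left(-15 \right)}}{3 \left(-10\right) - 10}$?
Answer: $\frac{4127}{3630} \approx 1.1369$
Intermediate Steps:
$r{\left(R \right)} = -1 + 5 R$ ($r{\left(R \right)} = 5 R - 1 = -1 + 5 R$)
$\frac{-161 - 116}{363} + \frac{r{\left(-15 \right)}}{3 \left(-10\right) - 10} = \frac{-161 - 116}{363} + \frac{-1 + 5 \left(-15\right)}{3 \left(-10\right) - 10} = \left(-277\right) \frac{1}{363} + \frac{-1 - 75}{-30 - 10} = - \frac{277}{363} - \frac{76}{-40} = - \frac{277}{363} - - \frac{19}{10} = - \frac{277}{363} + \frac{19}{10} = \frac{4127}{3630}$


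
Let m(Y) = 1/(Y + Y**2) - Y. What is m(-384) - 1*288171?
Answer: -42325409663/147072 ≈ -2.8779e+5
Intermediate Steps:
m(-384) - 1*288171 = (1 - 1*(-384)**2 - 1*(-384)**3)/((-384)*(1 - 384)) - 1*288171 = -1/384*(1 - 1*147456 - 1*(-56623104))/(-383) - 288171 = -1/384*(-1/383)*(1 - 147456 + 56623104) - 288171 = -1/384*(-1/383)*56475649 - 288171 = 56475649/147072 - 288171 = -42325409663/147072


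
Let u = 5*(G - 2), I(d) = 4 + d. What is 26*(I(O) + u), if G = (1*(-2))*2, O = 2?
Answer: -624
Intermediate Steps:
G = -4 (G = -2*2 = -4)
u = -30 (u = 5*(-4 - 2) = 5*(-6) = -30)
26*(I(O) + u) = 26*((4 + 2) - 30) = 26*(6 - 30) = 26*(-24) = -624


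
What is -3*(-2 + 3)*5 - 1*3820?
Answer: -3835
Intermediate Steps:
-3*(-2 + 3)*5 - 1*3820 = -3*5 - 3820 = -15 - 3820 = -3835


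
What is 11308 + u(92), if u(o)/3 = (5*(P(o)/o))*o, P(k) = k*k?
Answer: 138268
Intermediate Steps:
P(k) = k²
u(o) = 15*o² (u(o) = 3*((5*(o²/o))*o) = 3*((5*o)*o) = 3*(5*o²) = 15*o²)
11308 + u(92) = 11308 + 15*92² = 11308 + 15*8464 = 11308 + 126960 = 138268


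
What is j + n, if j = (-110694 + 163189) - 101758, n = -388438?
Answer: -437701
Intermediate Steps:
j = -49263 (j = 52495 - 101758 = -49263)
j + n = -49263 - 388438 = -437701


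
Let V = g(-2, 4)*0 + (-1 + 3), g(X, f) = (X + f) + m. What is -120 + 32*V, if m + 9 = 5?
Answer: -56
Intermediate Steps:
m = -4 (m = -9 + 5 = -4)
g(X, f) = -4 + X + f (g(X, f) = (X + f) - 4 = -4 + X + f)
V = 2 (V = (-4 - 2 + 4)*0 + (-1 + 3) = -2*0 + 2 = 0 + 2 = 2)
-120 + 32*V = -120 + 32*2 = -120 + 64 = -56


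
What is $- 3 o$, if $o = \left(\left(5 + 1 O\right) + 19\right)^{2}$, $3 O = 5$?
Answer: $- \frac{5929}{3} \approx -1976.3$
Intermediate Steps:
$O = \frac{5}{3}$ ($O = \frac{1}{3} \cdot 5 = \frac{5}{3} \approx 1.6667$)
$o = \frac{5929}{9}$ ($o = \left(\left(5 + 1 \cdot \frac{5}{3}\right) + 19\right)^{2} = \left(\left(5 + \frac{5}{3}\right) + 19\right)^{2} = \left(\frac{20}{3} + 19\right)^{2} = \left(\frac{77}{3}\right)^{2} = \frac{5929}{9} \approx 658.78$)
$- 3 o = \left(-3\right) \frac{5929}{9} = - \frac{5929}{3}$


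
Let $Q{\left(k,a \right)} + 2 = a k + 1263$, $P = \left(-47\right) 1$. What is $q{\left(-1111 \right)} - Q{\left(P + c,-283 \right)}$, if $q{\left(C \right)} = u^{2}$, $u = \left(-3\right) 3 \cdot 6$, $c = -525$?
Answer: $-160221$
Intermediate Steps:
$P = -47$
$u = -54$ ($u = \left(-9\right) 6 = -54$)
$Q{\left(k,a \right)} = 1261 + a k$ ($Q{\left(k,a \right)} = -2 + \left(a k + 1263\right) = -2 + \left(1263 + a k\right) = 1261 + a k$)
$q{\left(C \right)} = 2916$ ($q{\left(C \right)} = \left(-54\right)^{2} = 2916$)
$q{\left(-1111 \right)} - Q{\left(P + c,-283 \right)} = 2916 - \left(1261 - 283 \left(-47 - 525\right)\right) = 2916 - \left(1261 - -161876\right) = 2916 - \left(1261 + 161876\right) = 2916 - 163137 = -160221$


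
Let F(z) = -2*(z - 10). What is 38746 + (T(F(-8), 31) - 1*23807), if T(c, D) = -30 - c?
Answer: 14873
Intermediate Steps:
F(z) = 20 - 2*z (F(z) = -2*(-10 + z) = 20 - 2*z)
38746 + (T(F(-8), 31) - 1*23807) = 38746 + ((-30 - (20 - 2*(-8))) - 1*23807) = 38746 + ((-30 - (20 + 16)) - 23807) = 38746 + ((-30 - 1*36) - 23807) = 38746 + ((-30 - 36) - 23807) = 38746 + (-66 - 23807) = 38746 - 23873 = 14873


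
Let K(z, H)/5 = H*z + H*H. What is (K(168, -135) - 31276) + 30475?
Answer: -23076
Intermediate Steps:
K(z, H) = 5*H² + 5*H*z (K(z, H) = 5*(H*z + H*H) = 5*(H*z + H²) = 5*(H² + H*z) = 5*H² + 5*H*z)
(K(168, -135) - 31276) + 30475 = (5*(-135)*(-135 + 168) - 31276) + 30475 = (5*(-135)*33 - 31276) + 30475 = (-22275 - 31276) + 30475 = -53551 + 30475 = -23076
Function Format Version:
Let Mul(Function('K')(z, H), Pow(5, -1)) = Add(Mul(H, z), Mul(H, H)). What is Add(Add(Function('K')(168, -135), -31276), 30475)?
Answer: -23076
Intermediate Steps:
Function('K')(z, H) = Add(Mul(5, Pow(H, 2)), Mul(5, H, z)) (Function('K')(z, H) = Mul(5, Add(Mul(H, z), Mul(H, H))) = Mul(5, Add(Mul(H, z), Pow(H, 2))) = Mul(5, Add(Pow(H, 2), Mul(H, z))) = Add(Mul(5, Pow(H, 2)), Mul(5, H, z)))
Add(Add(Function('K')(168, -135), -31276), 30475) = Add(Add(Mul(5, -135, Add(-135, 168)), -31276), 30475) = Add(Add(Mul(5, -135, 33), -31276), 30475) = Add(Add(-22275, -31276), 30475) = Add(-53551, 30475) = -23076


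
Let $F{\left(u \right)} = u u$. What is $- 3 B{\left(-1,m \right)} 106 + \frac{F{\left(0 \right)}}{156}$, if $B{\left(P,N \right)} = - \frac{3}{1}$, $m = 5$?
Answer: $954$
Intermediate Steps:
$B{\left(P,N \right)} = -3$ ($B{\left(P,N \right)} = \left(-3\right) 1 = -3$)
$F{\left(u \right)} = u^{2}$
$- 3 B{\left(-1,m \right)} 106 + \frac{F{\left(0 \right)}}{156} = \left(-3\right) \left(-3\right) 106 + \frac{0^{2}}{156} = 9 \cdot 106 + 0 \cdot \frac{1}{156} = 954 + 0 = 954$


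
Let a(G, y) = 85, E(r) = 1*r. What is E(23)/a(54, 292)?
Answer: 23/85 ≈ 0.27059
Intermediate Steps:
E(r) = r
E(23)/a(54, 292) = 23/85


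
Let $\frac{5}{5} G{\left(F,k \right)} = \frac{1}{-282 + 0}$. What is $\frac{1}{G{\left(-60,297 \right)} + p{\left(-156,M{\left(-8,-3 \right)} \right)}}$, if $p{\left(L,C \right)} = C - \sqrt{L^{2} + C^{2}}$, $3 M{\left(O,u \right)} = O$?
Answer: $\frac{212346}{1935294559} - \frac{106032 \sqrt{13693}}{1935294559} \approx -0.0063015$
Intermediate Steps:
$G{\left(F,k \right)} = - \frac{1}{282}$ ($G{\left(F,k \right)} = \frac{1}{-282 + 0} = \frac{1}{-282} = - \frac{1}{282}$)
$M{\left(O,u \right)} = \frac{O}{3}$
$p{\left(L,C \right)} = C - \sqrt{C^{2} + L^{2}}$
$\frac{1}{G{\left(-60,297 \right)} + p{\left(-156,M{\left(-8,-3 \right)} \right)}} = \frac{1}{- \frac{1}{282} + \left(\frac{1}{3} \left(-8\right) - \sqrt{\left(\frac{1}{3} \left(-8\right)\right)^{2} + \left(-156\right)^{2}}\right)} = \frac{1}{- \frac{1}{282} - \left(\frac{8}{3} + \sqrt{\left(- \frac{8}{3}\right)^{2} + 24336}\right)} = \frac{1}{- \frac{1}{282} - \left(\frac{8}{3} + \sqrt{\frac{64}{9} + 24336}\right)} = \frac{1}{- \frac{1}{282} - \left(\frac{8}{3} + \sqrt{\frac{219088}{9}}\right)} = \frac{1}{- \frac{1}{282} - \left(\frac{8}{3} + \frac{4 \sqrt{13693}}{3}\right)} = \frac{1}{- \frac{251}{94} - \frac{4 \sqrt{13693}}{3}}$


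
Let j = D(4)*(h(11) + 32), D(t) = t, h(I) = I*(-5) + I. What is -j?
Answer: 48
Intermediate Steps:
h(I) = -4*I (h(I) = -5*I + I = -4*I)
j = -48 (j = 4*(-4*11 + 32) = 4*(-44 + 32) = 4*(-12) = -48)
-j = -1*(-48) = 48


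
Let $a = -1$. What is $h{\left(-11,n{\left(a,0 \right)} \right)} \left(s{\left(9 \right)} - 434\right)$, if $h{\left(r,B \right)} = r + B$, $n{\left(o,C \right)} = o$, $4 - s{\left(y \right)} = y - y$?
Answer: $5160$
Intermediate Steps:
$s{\left(y \right)} = 4$ ($s{\left(y \right)} = 4 - \left(y - y\right) = 4 - 0 = 4 + 0 = 4$)
$h{\left(r,B \right)} = B + r$
$h{\left(-11,n{\left(a,0 \right)} \right)} \left(s{\left(9 \right)} - 434\right) = \left(-1 - 11\right) \left(4 - 434\right) = \left(-12\right) \left(-430\right) = 5160$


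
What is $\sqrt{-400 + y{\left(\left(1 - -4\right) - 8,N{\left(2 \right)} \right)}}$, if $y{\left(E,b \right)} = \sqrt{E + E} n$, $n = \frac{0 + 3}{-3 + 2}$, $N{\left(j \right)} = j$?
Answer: $\sqrt{-400 - 3 i \sqrt{6}} \approx 0.1837 - 20.001 i$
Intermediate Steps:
$n = -3$ ($n = \frac{3}{-1} = 3 \left(-1\right) = -3$)
$y{\left(E,b \right)} = - 3 \sqrt{2} \sqrt{E}$ ($y{\left(E,b \right)} = \sqrt{E + E} \left(-3\right) = \sqrt{2 E} \left(-3\right) = \sqrt{2} \sqrt{E} \left(-3\right) = - 3 \sqrt{2} \sqrt{E}$)
$\sqrt{-400 + y{\left(\left(1 - -4\right) - 8,N{\left(2 \right)} \right)}} = \sqrt{-400 - 3 \sqrt{2} \sqrt{\left(1 - -4\right) - 8}} = \sqrt{-400 - 3 \sqrt{2} \sqrt{\left(1 + 4\right) - 8}} = \sqrt{-400 - 3 \sqrt{2} \sqrt{5 - 8}} = \sqrt{-400 - 3 \sqrt{2} \sqrt{-3}} = \sqrt{-400 - 3 \sqrt{2} i \sqrt{3}} = \sqrt{-400 - 3 i \sqrt{6}}$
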